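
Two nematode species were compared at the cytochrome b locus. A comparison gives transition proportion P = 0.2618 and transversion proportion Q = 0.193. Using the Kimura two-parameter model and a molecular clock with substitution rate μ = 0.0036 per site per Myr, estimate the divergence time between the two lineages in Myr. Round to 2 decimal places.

Under the Kimura two-parameter model, d = −½ ln(1 − 2P − Q) − ¼ ln(1 − 2Q).
1 − 2P − Q = 0.2834, giving −½ ln(0.2834) = 0.630448.
1 − 2Q = 0.614, giving −¼ ln(0.614) = 0.121940.
d = 0.630448 + 0.121940 = 0.752388.
Under a molecular clock d = 2μt, so t = d/(2μ) = 0.752388 / (2 × 0.0036) = 104.50 Myr.

104.50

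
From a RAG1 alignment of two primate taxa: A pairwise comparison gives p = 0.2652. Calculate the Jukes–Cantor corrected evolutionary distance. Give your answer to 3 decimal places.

0.327

d = −(3/4) ln(1 − 4p/3) = −0.75 ln(1 − 0.3536) = −0.75 ln(0.6464)
  = −0.75 × (-0.436337) = 0.327253 substitutions/site.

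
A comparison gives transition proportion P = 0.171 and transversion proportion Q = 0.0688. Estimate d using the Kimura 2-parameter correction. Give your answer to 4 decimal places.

Under the Kimura two-parameter model, d = −½ ln(1 − 2P − Q) − ¼ ln(1 − 2Q).
1 − 2P − Q = 0.5892, giving −½ ln(0.5892) = 0.264495.
1 − 2Q = 0.8624, giving −¼ ln(0.8624) = 0.037009.
d = 0.264495 + 0.037009 = 0.301504.

0.3015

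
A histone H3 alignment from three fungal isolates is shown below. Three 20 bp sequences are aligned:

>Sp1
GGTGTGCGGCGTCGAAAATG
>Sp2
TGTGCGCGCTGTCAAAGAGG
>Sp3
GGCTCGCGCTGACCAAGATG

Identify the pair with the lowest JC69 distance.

Sp2 and Sp3

Sp1–Sp2: 7/20 differ, p = 0.350, d = 0.471.
Sp1–Sp3: 8/20 differ, p = 0.400, d = 0.572.
Sp2–Sp3: 6/20 differ, p = 0.300, d = 0.383.
The smallest distance is between Sp2 and Sp3.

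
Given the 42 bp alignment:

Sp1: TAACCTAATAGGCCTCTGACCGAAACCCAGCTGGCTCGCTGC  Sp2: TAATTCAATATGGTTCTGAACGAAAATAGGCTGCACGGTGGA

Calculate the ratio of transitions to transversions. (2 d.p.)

Transitions are A↔G and C↔T; transversions are all other mismatches.
Transitions: 8. Transversions: 10.
R = 8/10 = 0.80.

0.80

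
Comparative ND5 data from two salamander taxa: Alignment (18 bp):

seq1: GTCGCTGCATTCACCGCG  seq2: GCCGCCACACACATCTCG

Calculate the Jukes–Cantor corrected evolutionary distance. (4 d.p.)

The sequences differ at 7 of 18 sites (2, 6, 7, 10, 11, 14, 16), so p = 7/18 ≈ 0.388889.
d = −(3/4) ln(1 − 4p/3) = −0.75 ln(1 − 0.518519) = −0.75 ln(0.481481)
  = −0.75 × (-0.730889) = 0.548167 substitutions/site.

0.5482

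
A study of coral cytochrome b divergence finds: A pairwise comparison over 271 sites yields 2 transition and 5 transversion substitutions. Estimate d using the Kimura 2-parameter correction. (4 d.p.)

0.0263

P = 2/271 ≈ 0.00738 and Q = 5/271 ≈ 0.01845.
Under the Kimura two-parameter model, d = −½ ln(1 − 2P − Q) − ¼ ln(1 − 2Q).
1 − 2P − Q = 0.96679, giving −½ ln(0.96679) = 0.016887.
1 − 2Q = 0.9631, giving −¼ ln(0.9631) = 0.009400.
d = 0.016887 + 0.009400 = 0.026287.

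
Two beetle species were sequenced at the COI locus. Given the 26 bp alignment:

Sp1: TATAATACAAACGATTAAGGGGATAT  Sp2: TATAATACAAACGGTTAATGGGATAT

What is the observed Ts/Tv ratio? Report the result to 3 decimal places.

Transitions are A↔G and C↔T; transversions are all other mismatches.
Transitions: 1. Transversions: 1.
R = 1/1 = 1.000.

1.000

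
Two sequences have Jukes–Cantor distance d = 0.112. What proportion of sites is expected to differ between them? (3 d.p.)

0.104

p = (3/4)(1 − e^(−4d/3)) = 0.75 × (1 − e^(-0.149333)) = 0.75 × (1 − 0.861282) = 0.104039.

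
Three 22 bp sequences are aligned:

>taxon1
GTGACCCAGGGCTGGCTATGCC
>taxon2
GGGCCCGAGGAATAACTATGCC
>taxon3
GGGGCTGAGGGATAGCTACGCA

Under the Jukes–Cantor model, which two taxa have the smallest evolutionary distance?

taxon1–taxon2: 7/22 differ, p = 0.318, d = 0.414.
taxon1–taxon3: 8/22 differ, p = 0.364, d = 0.497.
taxon2–taxon3: 6/22 differ, p = 0.273, d = 0.339.
The smallest distance is between taxon2 and taxon3.

taxon2 and taxon3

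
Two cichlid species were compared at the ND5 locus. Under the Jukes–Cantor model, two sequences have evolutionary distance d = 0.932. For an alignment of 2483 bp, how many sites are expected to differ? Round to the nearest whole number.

Invert JC69: p = (3/4)(1 − e^(−4d/3)) = 0.75 × (1 − e^(-1.242667)) = 0.75 × (1 − 0.288613) = 0.533540.
Expected differing sites = pL ≈ 0.533540 × 2483 = 1324.77982 ≈ 1325.

1325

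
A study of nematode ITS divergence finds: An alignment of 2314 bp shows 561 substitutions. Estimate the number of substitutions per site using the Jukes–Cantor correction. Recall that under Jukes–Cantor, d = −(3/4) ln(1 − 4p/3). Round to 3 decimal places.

p = 561/2314 ≈ 0.242437.
d = −(3/4) ln(1 − 4p/3) = −0.75 ln(1 − 0.323249) = −0.75 ln(0.676751)
  = −0.75 × (-0.390452) = 0.292839 substitutions/site.

0.293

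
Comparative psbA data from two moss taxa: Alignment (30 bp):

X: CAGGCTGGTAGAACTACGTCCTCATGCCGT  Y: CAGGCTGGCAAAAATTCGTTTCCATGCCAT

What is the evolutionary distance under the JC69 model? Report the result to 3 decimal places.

0.330

The sequences differ at 8 of 30 sites (9, 11, 14, 16, 20, 21, 22, 29), so p = 8/30 ≈ 0.266667.
d = −(3/4) ln(1 − 4p/3) = −0.75 ln(1 − 0.355556) = −0.75 ln(0.644444)
  = −0.75 × (-0.439367) = 0.329525 substitutions/site.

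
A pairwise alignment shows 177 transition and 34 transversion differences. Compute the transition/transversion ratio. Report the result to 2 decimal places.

5.21

R = 177/34 = 5.205882… ≈ 5.21 (to 2 d.p.).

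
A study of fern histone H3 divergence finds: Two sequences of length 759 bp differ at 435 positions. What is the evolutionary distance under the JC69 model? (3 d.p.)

p = 435/759 ≈ 0.573123.
d = −(3/4) ln(1 − 4p/3) = −0.75 ln(1 − 0.764164) = −0.75 ln(0.235836)
  = −0.75 × (-1.444619) = 1.083464 substitutions/site.

1.083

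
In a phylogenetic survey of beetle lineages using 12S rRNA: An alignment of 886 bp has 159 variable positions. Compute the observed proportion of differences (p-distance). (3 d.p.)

0.179

p = 159/886 = 0.179458… ≈ 0.179 (to 3 d.p.).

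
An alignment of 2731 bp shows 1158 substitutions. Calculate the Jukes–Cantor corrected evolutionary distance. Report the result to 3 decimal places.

0.625

p = 1158/2731 ≈ 0.424021.
d = −(3/4) ln(1 − 4p/3) = −0.75 ln(1 − 0.565361) = −0.75 ln(0.434639)
  = −0.75 × (-0.833239) = 0.624929 substitutions/site.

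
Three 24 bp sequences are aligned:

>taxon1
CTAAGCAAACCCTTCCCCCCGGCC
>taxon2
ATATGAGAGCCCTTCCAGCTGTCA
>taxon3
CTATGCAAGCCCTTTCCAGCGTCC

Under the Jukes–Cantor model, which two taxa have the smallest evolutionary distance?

taxon1–taxon2: 10/24 differ, p = 0.417, d = 0.608.
taxon1–taxon3: 6/24 differ, p = 0.250, d = 0.304.
taxon2–taxon3: 9/24 differ, p = 0.375, d = 0.520.
The smallest distance is between taxon1 and taxon3.

taxon1 and taxon3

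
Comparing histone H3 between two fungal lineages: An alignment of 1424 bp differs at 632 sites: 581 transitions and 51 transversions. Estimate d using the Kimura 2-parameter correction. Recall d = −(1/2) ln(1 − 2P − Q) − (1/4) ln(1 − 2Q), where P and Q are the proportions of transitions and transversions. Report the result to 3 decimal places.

P = 581/1424 ≈ 0.408006 and Q = 51/1424 ≈ 0.035815.
Under the Kimura two-parameter model, d = −½ ln(1 − 2P − Q) − ¼ ln(1 − 2Q).
1 − 2P − Q = 0.148173, giving −½ ln(0.148173) = 0.954687.
1 − 2Q = 0.92837, giving −¼ ln(0.92837) = 0.018581.
d = 0.954687 + 0.018581 = 0.973268.

0.973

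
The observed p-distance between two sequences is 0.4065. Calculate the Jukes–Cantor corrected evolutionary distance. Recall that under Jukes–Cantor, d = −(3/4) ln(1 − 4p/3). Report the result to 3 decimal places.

d = −(3/4) ln(1 − 4p/3) = −0.75 ln(1 − 0.542) = −0.75 ln(0.458)
  = −0.75 × (-0.780886) = 0.585665 substitutions/site.

0.586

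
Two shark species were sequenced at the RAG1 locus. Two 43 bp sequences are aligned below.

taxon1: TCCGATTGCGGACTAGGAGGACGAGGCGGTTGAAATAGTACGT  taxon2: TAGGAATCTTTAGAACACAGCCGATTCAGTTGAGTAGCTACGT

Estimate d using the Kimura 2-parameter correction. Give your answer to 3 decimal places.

Of 43 sites, 6 differences are transitions and 16 are transversions, so P = 6/43 ≈ 0.139535 and Q = 16/43 ≈ 0.372093.
Under the Kimura two-parameter model, d = −½ ln(1 − 2P − Q) − ¼ ln(1 − 2Q).
1 − 2P − Q = 0.348837, giving −½ ln(0.348837) = 0.526575.
1 − 2Q = 0.255814, giving −¼ ln(0.255814) = 0.340826.
d = 0.526575 + 0.340826 = 0.867401.

0.867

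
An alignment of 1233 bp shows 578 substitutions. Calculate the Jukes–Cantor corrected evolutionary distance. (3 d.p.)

p = 578/1233 ≈ 0.468775.
d = −(3/4) ln(1 − 4p/3) = −0.75 ln(1 − 0.625033) = −0.75 ln(0.374967)
  = −0.75 × (-0.980917) = 0.735688 substitutions/site.

0.736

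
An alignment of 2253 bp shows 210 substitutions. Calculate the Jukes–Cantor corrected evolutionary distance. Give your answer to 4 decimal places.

p = 210/2253 ≈ 0.093209.
d = −(3/4) ln(1 − 4p/3) = −0.75 ln(1 − 0.124279) = −0.75 ln(0.875721)
  = −0.75 × (-0.132708) = 0.099531 substitutions/site.

0.0995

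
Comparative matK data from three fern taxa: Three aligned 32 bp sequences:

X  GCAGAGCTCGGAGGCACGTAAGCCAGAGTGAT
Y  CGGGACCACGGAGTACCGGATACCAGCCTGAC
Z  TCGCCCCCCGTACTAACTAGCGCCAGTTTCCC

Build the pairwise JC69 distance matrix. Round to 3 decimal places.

d(X,Y) = 0.657, d(X,Z) = 1.176, d(Y,Z) = 0.924

X–Y: 14/32 sites differ → p = 0.4375, d = −0.75 ln(1 − 0.583333) = 0.656601 ≈ 0.657.
X–Z: 19/32 sites differ → p = 0.59375, d = −0.75 ln(1 − 0.791667) = 1.176463 ≈ 1.176.
Y–Z: 17/32 sites differ → p = 0.53125, d = −0.75 ln(1 − 0.708333) = 0.924107 ≈ 0.924.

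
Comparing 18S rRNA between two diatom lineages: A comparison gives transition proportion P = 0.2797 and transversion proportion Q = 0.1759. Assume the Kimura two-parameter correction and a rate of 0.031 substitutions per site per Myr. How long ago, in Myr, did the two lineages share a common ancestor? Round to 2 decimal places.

12.47

Under the Kimura two-parameter model, d = −½ ln(1 − 2P − Q) − ¼ ln(1 − 2Q).
1 − 2P − Q = 0.2647, giving −½ ln(0.2647) = 0.664579.
1 − 2Q = 0.6482, giving −¼ ln(0.6482) = 0.108389.
d = 0.664579 + 0.108389 = 0.772968.
Under a molecular clock d = 2μt, so t = d/(2μ) = 0.772968 / (2 × 0.031) = 12.47 Myr.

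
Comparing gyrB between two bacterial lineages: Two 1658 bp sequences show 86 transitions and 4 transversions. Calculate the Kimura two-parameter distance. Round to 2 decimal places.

0.06

P = 86/1658 ≈ 0.05187 and Q = 4/1658 ≈ 0.002413.
Under the Kimura two-parameter model, d = −½ ln(1 − 2P − Q) − ¼ ln(1 − 2Q).
1 − 2P − Q = 0.893847, giving −½ ln(0.893847) = 0.056110.
1 − 2Q = 0.995174, giving −¼ ln(0.995174) = 0.001209.
d = 0.056110 + 0.001209 = 0.057319.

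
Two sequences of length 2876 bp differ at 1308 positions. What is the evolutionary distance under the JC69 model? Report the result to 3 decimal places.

0.699

p = 1308/2876 ≈ 0.454798.
d = −(3/4) ln(1 − 4p/3) = −0.75 ln(1 − 0.606397) = −0.75 ln(0.393603)
  = −0.75 × (-0.932412) = 0.699309 substitutions/site.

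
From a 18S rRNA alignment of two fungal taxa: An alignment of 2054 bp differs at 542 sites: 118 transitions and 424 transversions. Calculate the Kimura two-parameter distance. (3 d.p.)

0.327

P = 118/2054 ≈ 0.057449 and Q = 424/2054 ≈ 0.206426.
Under the Kimura two-parameter model, d = −½ ln(1 − 2P − Q) − ¼ ln(1 − 2Q).
1 − 2P − Q = 0.678676, giving −½ ln(0.678676) = 0.193806.
1 − 2Q = 0.587148, giving −¼ ln(0.587148) = 0.133120.
d = 0.193806 + 0.133120 = 0.326926.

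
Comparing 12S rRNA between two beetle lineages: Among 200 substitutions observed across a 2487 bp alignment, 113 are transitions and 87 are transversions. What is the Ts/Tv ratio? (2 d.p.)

1.30

R = 113/87 = 1.298850… ≈ 1.30 (to 2 d.p.).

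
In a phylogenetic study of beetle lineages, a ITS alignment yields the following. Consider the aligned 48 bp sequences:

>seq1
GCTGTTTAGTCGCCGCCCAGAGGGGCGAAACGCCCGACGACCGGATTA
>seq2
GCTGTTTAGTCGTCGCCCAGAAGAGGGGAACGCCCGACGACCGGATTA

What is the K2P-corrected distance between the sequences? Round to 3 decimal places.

Of 48 sites, 4 differences are transitions and 1 are transversions, so P = 4/48 ≈ 0.083333 and Q = 1/48 ≈ 0.020833.
Under the Kimura two-parameter model, d = −½ ln(1 − 2P − Q) − ¼ ln(1 − 2Q).
1 − 2P − Q = 0.812501, giving −½ ln(0.812501) = 0.103819.
1 − 2Q = 0.958334, giving −¼ ln(0.958334) = 0.010640.
d = 0.103819 + 0.010640 = 0.114459.

0.114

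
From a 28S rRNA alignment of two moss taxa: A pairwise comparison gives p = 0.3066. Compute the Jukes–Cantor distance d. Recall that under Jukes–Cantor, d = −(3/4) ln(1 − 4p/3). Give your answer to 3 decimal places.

d = −(3/4) ln(1 − 4p/3) = −0.75 ln(1 − 0.4088) = −0.75 ln(0.5912)
  = −0.75 × (-0.525601) = 0.394201 substitutions/site.

0.394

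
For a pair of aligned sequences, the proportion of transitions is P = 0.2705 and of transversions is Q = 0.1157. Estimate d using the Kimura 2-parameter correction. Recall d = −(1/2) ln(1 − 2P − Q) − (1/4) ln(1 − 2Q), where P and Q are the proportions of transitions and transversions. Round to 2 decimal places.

Under the Kimura two-parameter model, d = −½ ln(1 − 2P − Q) − ¼ ln(1 − 2Q).
1 − 2P − Q = 0.3433, giving −½ ln(0.3433) = 0.534575.
1 − 2Q = 0.7686, giving −¼ ln(0.7686) = 0.065796.
d = 0.534575 + 0.065796 = 0.600371.

0.60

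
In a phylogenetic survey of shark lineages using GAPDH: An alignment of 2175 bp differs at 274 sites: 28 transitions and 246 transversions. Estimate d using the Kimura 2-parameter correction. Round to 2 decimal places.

0.14

P = 28/2175 ≈ 0.012874 and Q = 246/2175 ≈ 0.113103.
Under the Kimura two-parameter model, d = −½ ln(1 − 2P − Q) − ¼ ln(1 − 2Q).
1 − 2P − Q = 0.861149, giving −½ ln(0.861149) = 0.074744.
1 − 2Q = 0.773794, giving −¼ ln(0.773794) = 0.064112.
d = 0.074744 + 0.064112 = 0.138856.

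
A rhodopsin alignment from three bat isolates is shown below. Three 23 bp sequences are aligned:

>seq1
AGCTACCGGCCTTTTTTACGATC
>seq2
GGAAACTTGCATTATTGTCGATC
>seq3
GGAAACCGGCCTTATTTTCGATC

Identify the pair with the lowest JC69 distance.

seq2 and seq3

seq1–seq2: 9/23 differ, p = 0.391, d = 0.553.
seq1–seq3: 5/23 differ, p = 0.217, d = 0.257.
seq2–seq3: 4/23 differ, p = 0.174, d = 0.198.
The smallest distance is between seq2 and seq3.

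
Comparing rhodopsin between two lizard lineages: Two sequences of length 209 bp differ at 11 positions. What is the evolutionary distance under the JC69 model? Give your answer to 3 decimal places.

p = 11/209 ≈ 0.052632.
d = −(3/4) ln(1 − 4p/3) = −0.75 ln(1 − 0.070176) = −0.75 ln(0.929824)
  = −0.75 × (-0.072760) = 0.054570 substitutions/site.

0.055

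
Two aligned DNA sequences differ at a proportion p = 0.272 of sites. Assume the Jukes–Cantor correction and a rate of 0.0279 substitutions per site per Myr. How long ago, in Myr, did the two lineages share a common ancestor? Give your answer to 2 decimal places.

6.05

d = −(3/4) ln(1 − 4p/3) = −0.75 ln(1 − 0.362667) = −0.75 ln(0.637333)
  = −0.75 × (-0.450463) = 0.337847 substitutions/site.
Under a molecular clock d = 2μt, so t = d/(2μ) = 0.337847 / (2 × 0.0279) = 6.05 Myr.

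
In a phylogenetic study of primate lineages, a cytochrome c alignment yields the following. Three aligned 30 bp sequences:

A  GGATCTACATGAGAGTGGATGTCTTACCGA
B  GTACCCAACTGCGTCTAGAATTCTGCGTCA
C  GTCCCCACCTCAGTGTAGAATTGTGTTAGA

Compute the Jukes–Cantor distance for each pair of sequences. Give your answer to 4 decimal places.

A–B: 16/30 sites differ → p ≈ 0.533333, d = −0.75 ln(1 − 0.711111) = 0.931285 ≈ 0.9313.
A–C: 15/30 sites differ → p = 0.5, d = −0.75 ln(1 − 0.666667) = 0.823960 ≈ 0.8240.
B–C: 10/30 sites differ → p ≈ 0.333333, d = −0.75 ln(1 − 0.444444) = 0.440839 ≈ 0.4408.

d(A,B) = 0.9313, d(A,C) = 0.8240, d(B,C) = 0.4408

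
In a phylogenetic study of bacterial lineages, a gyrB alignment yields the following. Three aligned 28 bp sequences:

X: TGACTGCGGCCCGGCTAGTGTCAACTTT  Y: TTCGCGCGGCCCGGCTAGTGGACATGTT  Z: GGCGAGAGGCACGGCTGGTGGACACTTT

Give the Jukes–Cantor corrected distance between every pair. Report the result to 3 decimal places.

X–Y: 9/28 sites differ → p ≈ 0.321429, d = −0.75 ln(1 − 0.428572) = 0.419713 ≈ 0.420.
X–Z: 10/28 sites differ → p ≈ 0.357143, d = −0.75 ln(1 − 0.476191) = 0.484971 ≈ 0.485.
Y–Z: 8/28 sites differ → p ≈ 0.285714, d = −0.75 ln(1 − 0.380952) = 0.359679 ≈ 0.360.

d(X,Y) = 0.420, d(X,Z) = 0.485, d(Y,Z) = 0.360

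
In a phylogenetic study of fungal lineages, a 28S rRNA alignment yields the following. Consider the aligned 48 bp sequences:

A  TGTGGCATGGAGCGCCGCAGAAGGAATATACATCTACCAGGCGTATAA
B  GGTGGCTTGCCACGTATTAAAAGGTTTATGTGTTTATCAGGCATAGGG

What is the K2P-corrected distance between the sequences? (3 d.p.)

0.699

Of 48 sites, 12 differences are transitions and 9 are transversions, so P = 12/48 = 0.25 and Q = 9/48 = 0.1875.
Under the Kimura two-parameter model, d = −½ ln(1 − 2P − Q) − ¼ ln(1 − 2Q).
1 − 2P − Q = 0.3125, giving −½ ln(0.3125) = 0.581575.
1 − 2Q = 0.625, giving −¼ ln(0.625) = 0.117501.
d = 0.581575 + 0.117501 = 0.699076.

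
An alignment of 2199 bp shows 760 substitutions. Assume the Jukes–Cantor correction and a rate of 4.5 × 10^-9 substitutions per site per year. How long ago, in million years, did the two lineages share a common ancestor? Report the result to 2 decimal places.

51.47

p = 760/2199 ≈ 0.345612.
d = −(3/4) ln(1 − 4p/3) = −0.75 ln(1 − 0.460816) = −0.75 ln(0.539184)
  = −0.75 × (-0.617698) = 0.463274 substitutions/site.
Under a molecular clock d = 2μt, so t = d/(2μ) = 0.463274 / (2 × 4.5 × 10^-9) = 51.47 million years.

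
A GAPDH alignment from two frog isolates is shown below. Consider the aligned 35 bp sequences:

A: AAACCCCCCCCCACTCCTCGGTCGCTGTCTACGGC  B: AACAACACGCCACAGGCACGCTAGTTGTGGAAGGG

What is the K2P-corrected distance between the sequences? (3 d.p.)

Of 35 sites, 1 differences are transitions and 17 are transversions, so P = 1/35 ≈ 0.028571 and Q = 17/35 ≈ 0.485714.
Under the Kimura two-parameter model, d = −½ ln(1 − 2P − Q) − ¼ ln(1 − 2Q).
1 − 2P − Q = 0.457144, giving −½ ln(0.457144) = 0.391378.
1 − 2Q = 0.028572, giving −¼ ln(0.028572) = 0.888832.
d = 0.391378 + 0.888832 = 1.280210.

1.280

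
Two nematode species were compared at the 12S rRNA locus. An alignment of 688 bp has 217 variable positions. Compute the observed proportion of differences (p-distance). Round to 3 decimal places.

p = 217/688 = 0.315406… ≈ 0.315 (to 3 d.p.).

0.315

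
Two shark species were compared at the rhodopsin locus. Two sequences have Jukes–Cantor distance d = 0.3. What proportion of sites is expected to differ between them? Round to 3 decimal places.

p = (3/4)(1 − e^(−4d/3)) = 0.75 × (1 − e^(-0.4)) = 0.75 × (1 − 0.670320) = 0.247260.

0.247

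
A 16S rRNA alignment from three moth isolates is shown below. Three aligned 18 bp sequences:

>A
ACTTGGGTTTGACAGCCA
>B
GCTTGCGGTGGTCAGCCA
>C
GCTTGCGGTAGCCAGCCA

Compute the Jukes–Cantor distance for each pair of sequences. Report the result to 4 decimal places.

A–B: 5/18 sites differ → p ≈ 0.277778, d = −0.75 ln(1 − 0.370371) = 0.346968 ≈ 0.3470.
A–C: 5/18 sites differ → p ≈ 0.277778, d = −0.75 ln(1 − 0.370371) = 0.346968 ≈ 0.3470.
B–C: 2/18 sites differ → p ≈ 0.111111, d = −0.75 ln(1 − 0.148148) = 0.120257 ≈ 0.1203.

d(A,B) = 0.3470, d(A,C) = 0.3470, d(B,C) = 0.1203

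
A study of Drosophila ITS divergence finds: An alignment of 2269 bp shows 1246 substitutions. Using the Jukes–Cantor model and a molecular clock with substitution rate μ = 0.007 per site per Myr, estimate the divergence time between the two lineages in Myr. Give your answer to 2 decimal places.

70.58

p = 1246/2269 ≈ 0.549141.
d = −(3/4) ln(1 − 4p/3) = −0.75 ln(1 − 0.732188) = −0.75 ln(0.267812)
  = −0.75 × (-1.317470) = 0.988103 substitutions/site.
Under a molecular clock d = 2μt, so t = d/(2μ) = 0.988103 / (2 × 0.007) = 70.58 Myr.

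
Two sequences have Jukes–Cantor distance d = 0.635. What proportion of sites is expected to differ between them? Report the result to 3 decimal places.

0.428

p = (3/4)(1 − e^(−4d/3)) = 0.75 × (1 − e^(-0.846667)) = 0.75 × (1 − 0.428842) = 0.428369.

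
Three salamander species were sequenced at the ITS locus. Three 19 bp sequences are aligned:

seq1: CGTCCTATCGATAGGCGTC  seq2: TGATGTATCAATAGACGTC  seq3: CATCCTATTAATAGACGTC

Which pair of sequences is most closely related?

seq1–seq2: 6/19 differ, p = 0.316, d = 0.410.
seq1–seq3: 4/19 differ, p = 0.211, d = 0.247.
seq2–seq3: 6/19 differ, p = 0.316, d = 0.410.
The smallest distance is between seq1 and seq3.

seq1 and seq3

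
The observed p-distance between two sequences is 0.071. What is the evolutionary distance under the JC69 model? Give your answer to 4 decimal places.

d = −(3/4) ln(1 − 4p/3) = −0.75 ln(1 − 0.094667) = −0.75 ln(0.905333)
  = −0.75 × (-0.099452) = 0.074589 substitutions/site.

0.0746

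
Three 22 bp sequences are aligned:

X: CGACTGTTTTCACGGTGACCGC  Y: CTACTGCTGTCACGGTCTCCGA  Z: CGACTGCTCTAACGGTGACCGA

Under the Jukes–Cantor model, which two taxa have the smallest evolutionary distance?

X and Z

X–Y: 6/22 differ, p = 0.273, d = 0.339.
X–Z: 4/22 differ, p = 0.182, d = 0.208.
Y–Z: 5/22 differ, p = 0.227, d = 0.271.
The smallest distance is between X and Z.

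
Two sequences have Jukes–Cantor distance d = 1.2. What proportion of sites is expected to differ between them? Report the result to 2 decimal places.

0.60

p = (3/4)(1 − e^(−4d/3)) = 0.75 × (1 − e^(-1.6)) = 0.75 × (1 − 0.201897) = 0.598577.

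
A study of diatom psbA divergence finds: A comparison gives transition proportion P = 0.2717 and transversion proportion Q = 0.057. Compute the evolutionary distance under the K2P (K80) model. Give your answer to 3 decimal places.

0.489

Under the Kimura two-parameter model, d = −½ ln(1 − 2P − Q) − ¼ ln(1 − 2Q).
1 − 2P − Q = 0.3996, giving −½ ln(0.3996) = 0.458646.
1 − 2Q = 0.886, giving −¼ ln(0.886) = 0.030260.
d = 0.458646 + 0.030260 = 0.488906.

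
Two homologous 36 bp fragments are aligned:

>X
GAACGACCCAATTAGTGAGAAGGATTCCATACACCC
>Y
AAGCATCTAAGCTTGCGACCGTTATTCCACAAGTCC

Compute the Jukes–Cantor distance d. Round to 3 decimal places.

0.912

The sequences differ at 19 of 36 sites, so p = 19/36 ≈ 0.527778.
d = −(3/4) ln(1 − 4p/3) = −0.75 ln(1 − 0.703704) = −0.75 ln(0.296296)
  = −0.75 × (-1.216396) = 0.912297 substitutions/site.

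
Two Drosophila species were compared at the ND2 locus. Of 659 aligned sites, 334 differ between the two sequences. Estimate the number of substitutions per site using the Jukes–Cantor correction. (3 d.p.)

p = 334/659 ≈ 0.506829.
d = −(3/4) ln(1 − 4p/3) = −0.75 ln(1 − 0.675772) = −0.75 ln(0.324228)
  = −0.75 × (-1.126308) = 0.844731 substitutions/site.

0.845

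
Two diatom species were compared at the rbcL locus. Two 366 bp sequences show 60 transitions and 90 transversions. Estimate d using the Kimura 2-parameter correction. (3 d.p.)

0.596

P = 60/366 ≈ 0.163934 and Q = 90/366 ≈ 0.245902.
Under the Kimura two-parameter model, d = −½ ln(1 − 2P − Q) − ¼ ln(1 − 2Q).
1 − 2P − Q = 0.42623, giving −½ ln(0.42623) = 0.426388.
1 − 2Q = 0.508196, giving −¼ ln(0.508196) = 0.169222.
d = 0.426388 + 0.169222 = 0.595610.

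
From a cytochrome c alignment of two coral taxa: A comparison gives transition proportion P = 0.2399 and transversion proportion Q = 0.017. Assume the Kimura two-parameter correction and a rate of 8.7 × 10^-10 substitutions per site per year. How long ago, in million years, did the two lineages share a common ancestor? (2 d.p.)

202.32

Under the Kimura two-parameter model, d = −½ ln(1 − 2P − Q) − ¼ ln(1 − 2Q).
1 − 2P − Q = 0.5032, giving −½ ln(0.5032) = 0.343384.
1 − 2Q = 0.966, giving −¼ ln(0.966) = 0.008648.
d = 0.343384 + 0.008648 = 0.352032.
Under a molecular clock d = 2μt, so t = d/(2μ) = 0.352032 / (2 × 8.7 × 10^-10) = 202.32 million years.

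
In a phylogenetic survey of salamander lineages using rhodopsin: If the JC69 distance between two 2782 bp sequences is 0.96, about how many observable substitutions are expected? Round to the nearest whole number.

Invert JC69: p = (3/4)(1 − e^(−4d/3)) = 0.75 × (1 − e^(-1.28)) = 0.75 × (1 − 0.278037) = 0.541472.
Expected differing sites = pL ≈ 0.541472 × 2782 = 1506.375104 ≈ 1506.

1506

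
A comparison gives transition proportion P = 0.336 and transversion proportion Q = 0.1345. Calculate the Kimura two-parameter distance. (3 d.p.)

0.900

Under the Kimura two-parameter model, d = −½ ln(1 − 2P − Q) − ¼ ln(1 − 2Q).
1 − 2P − Q = 0.1935, giving −½ ln(0.1935) = 0.821239.
1 − 2Q = 0.731, giving −¼ ln(0.731) = 0.078335.
d = 0.821239 + 0.078335 = 0.899574.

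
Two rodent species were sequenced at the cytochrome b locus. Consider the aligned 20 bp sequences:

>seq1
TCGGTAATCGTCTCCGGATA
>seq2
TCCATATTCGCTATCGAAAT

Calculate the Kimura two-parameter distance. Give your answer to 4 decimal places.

Of 20 sites, 5 differences are transitions and 5 are transversions, so P = 5/20 = 0.25 and Q = 5/20 = 0.25.
Under the Kimura two-parameter model, d = −½ ln(1 − 2P − Q) − ¼ ln(1 − 2Q).
1 − 2P − Q = 0.25, giving −½ ln(0.25) = 0.693147.
1 − 2Q = 0.5, giving −¼ ln(0.5) = 0.173287.
d = 0.693147 + 0.173287 = 0.866434.

0.8664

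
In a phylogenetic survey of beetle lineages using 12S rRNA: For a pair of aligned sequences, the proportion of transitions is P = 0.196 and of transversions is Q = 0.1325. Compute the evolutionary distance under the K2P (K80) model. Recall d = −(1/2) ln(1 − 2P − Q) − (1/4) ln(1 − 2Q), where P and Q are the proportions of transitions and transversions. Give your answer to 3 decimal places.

Under the Kimura two-parameter model, d = −½ ln(1 − 2P − Q) − ¼ ln(1 − 2Q).
1 − 2P − Q = 0.4755, giving −½ ln(0.4755) = 0.371694.
1 − 2Q = 0.735, giving −¼ ln(0.735) = 0.076971.
d = 0.371694 + 0.076971 = 0.448665.

0.449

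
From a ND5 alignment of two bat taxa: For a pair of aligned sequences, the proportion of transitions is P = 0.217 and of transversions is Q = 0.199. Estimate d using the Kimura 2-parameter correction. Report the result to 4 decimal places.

0.6281

Under the Kimura two-parameter model, d = −½ ln(1 − 2P − Q) − ¼ ln(1 − 2Q).
1 − 2P − Q = 0.367, giving −½ ln(0.367) = 0.501197.
1 − 2Q = 0.602, giving −¼ ln(0.602) = 0.126874.
d = 0.501197 + 0.126874 = 0.628071.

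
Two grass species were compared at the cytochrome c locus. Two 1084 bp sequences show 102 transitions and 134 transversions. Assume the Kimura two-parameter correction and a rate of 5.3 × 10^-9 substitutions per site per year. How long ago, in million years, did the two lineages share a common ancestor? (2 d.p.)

P = 102/1084 ≈ 0.094096 and Q = 134/1084 ≈ 0.123616.
Under the Kimura two-parameter model, d = −½ ln(1 − 2P − Q) − ¼ ln(1 − 2Q).
1 − 2P − Q = 0.688192, giving −½ ln(0.688192) = 0.186844.
1 − 2Q = 0.752768, giving −¼ ln(0.752768) = 0.071000.
d = 0.186844 + 0.071000 = 0.257844.
Under a molecular clock d = 2μt, so t = d/(2μ) = 0.257844 / (2 × 5.3 × 10^-9) = 24.32 million years.

24.32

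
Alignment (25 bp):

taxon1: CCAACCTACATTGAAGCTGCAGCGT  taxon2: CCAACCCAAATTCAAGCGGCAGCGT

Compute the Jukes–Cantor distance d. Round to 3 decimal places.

The sequences differ at 4 of 25 sites (7, 9, 13, 18), so p = 4/25 = 0.16.
d = −(3/4) ln(1 − 4p/3) = −0.75 ln(1 − 0.213333) = −0.75 ln(0.786667)
  = −0.75 × (-0.239950) = 0.179963 substitutions/site.

0.180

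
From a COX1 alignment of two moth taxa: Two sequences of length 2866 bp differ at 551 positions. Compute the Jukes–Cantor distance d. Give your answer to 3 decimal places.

p = 551/2866 ≈ 0.192254.
d = −(3/4) ln(1 − 4p/3) = −0.75 ln(1 − 0.256339) = −0.75 ln(0.743661)
  = −0.75 × (-0.296170) = 0.222128 substitutions/site.

0.222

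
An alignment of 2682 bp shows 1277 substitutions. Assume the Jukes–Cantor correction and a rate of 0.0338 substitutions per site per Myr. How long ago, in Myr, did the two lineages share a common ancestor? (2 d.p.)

p = 1277/2682 ≈ 0.476137.
d = −(3/4) ln(1 − 4p/3) = −0.75 ln(1 − 0.634849) = −0.75 ln(0.365151)
  = −0.75 × (-1.007444) = 0.755583 substitutions/site.
Under a molecular clock d = 2μt, so t = d/(2μ) = 0.755583 / (2 × 0.0338) = 11.18 Myr.

11.18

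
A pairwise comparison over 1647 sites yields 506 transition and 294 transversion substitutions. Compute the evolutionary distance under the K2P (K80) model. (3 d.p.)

0.898

P = 506/1647 ≈ 0.307225 and Q = 294/1647 ≈ 0.178506.
Under the Kimura two-parameter model, d = −½ ln(1 − 2P − Q) − ¼ ln(1 − 2Q).
1 − 2P − Q = 0.207044, giving −½ ln(0.207044) = 0.787412.
1 − 2Q = 0.642988, giving −¼ ln(0.642988) = 0.110407.
d = 0.787412 + 0.110407 = 0.897819.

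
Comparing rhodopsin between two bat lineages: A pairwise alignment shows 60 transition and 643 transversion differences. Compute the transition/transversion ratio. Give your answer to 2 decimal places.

R = 60/643 = 0.093312… ≈ 0.09 (to 2 d.p.).

0.09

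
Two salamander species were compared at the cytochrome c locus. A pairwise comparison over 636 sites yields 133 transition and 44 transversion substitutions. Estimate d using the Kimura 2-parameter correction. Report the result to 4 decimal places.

P = 133/636 ≈ 0.209119 and Q = 44/636 ≈ 0.069182.
Under the Kimura two-parameter model, d = −½ ln(1 − 2P − Q) − ¼ ln(1 − 2Q).
1 − 2P − Q = 0.51258, giving −½ ln(0.51258) = 0.334149.
1 − 2Q = 0.861636, giving −¼ ln(0.861636) = 0.037231.
d = 0.334149 + 0.037231 = 0.371380.

0.3714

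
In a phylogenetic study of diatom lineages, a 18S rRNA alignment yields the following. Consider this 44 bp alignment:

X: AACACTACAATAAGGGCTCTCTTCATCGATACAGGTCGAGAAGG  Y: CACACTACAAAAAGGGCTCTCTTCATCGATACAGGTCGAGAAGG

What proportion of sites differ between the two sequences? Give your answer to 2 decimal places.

The sequences differ at 2 of 44 positions (sites 1, 11).
p = 2/44 = 0.045454… ≈ 0.05 (to 2 d.p.).

0.05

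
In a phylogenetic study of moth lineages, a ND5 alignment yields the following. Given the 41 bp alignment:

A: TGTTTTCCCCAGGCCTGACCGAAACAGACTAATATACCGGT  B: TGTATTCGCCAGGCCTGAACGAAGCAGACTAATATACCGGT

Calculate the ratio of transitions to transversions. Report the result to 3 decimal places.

Transitions are A↔G and C↔T; transversions are all other mismatches.
Transitions: 1. Transversions: 3.
R = 1/3 = 0.333333… ≈ 0.333 (to 3 d.p.).

0.333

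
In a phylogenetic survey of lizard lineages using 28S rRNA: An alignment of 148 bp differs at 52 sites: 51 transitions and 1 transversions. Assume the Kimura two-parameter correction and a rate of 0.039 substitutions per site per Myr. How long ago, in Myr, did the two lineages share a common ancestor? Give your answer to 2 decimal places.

7.68

P = 51/148 ≈ 0.344595 and Q = 1/148 ≈ 0.006757.
Under the Kimura two-parameter model, d = −½ ln(1 − 2P − Q) − ¼ ln(1 − 2Q).
1 − 2P − Q = 0.304053, giving −½ ln(0.304053) = 0.595277.
1 − 2Q = 0.986486, giving −¼ ln(0.986486) = 0.003402.
d = 0.595277 + 0.003402 = 0.598679.
Under a molecular clock d = 2μt, so t = d/(2μ) = 0.598679 / (2 × 0.039) = 7.68 Myr.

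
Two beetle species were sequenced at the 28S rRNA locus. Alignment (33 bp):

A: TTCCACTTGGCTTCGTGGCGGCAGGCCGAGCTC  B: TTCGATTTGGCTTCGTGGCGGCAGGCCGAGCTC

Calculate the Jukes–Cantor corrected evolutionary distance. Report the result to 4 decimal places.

0.0632

The sequences differ at 2 of 33 sites (4, 6), so p = 2/33 ≈ 0.060606.
d = −(3/4) ln(1 − 4p/3) = −0.75 ln(1 − 0.080808) = −0.75 ln(0.919192)
  = −0.75 × (-0.084260) = 0.063195 substitutions/site.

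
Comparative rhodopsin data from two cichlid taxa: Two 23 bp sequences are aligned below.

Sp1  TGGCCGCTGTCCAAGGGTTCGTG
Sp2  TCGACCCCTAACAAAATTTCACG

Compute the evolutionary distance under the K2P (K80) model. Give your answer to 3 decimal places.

0.906

Of 23 sites, 5 differences are transitions and 7 are transversions, so P = 5/23 ≈ 0.217391 and Q = 7/23 ≈ 0.304348.
Under the Kimura two-parameter model, d = −½ ln(1 − 2P − Q) − ¼ ln(1 − 2Q).
1 − 2P − Q = 0.26087, giving −½ ln(0.26087) = 0.671867.
1 − 2Q = 0.391304, giving −¼ ln(0.391304) = 0.234568.
d = 0.671867 + 0.234568 = 0.906435.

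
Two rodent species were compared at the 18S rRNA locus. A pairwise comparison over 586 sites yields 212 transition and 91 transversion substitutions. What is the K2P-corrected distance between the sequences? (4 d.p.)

P = 212/586 ≈ 0.361775 and Q = 91/586 ≈ 0.15529.
Under the Kimura two-parameter model, d = −½ ln(1 − 2P − Q) − ¼ ln(1 − 2Q).
1 − 2P − Q = 0.12116, giving −½ ln(0.12116) = 1.055322.
1 − 2Q = 0.68942, giving −¼ ln(0.68942) = 0.092976.
d = 1.055322 + 0.092976 = 1.148298.

1.1483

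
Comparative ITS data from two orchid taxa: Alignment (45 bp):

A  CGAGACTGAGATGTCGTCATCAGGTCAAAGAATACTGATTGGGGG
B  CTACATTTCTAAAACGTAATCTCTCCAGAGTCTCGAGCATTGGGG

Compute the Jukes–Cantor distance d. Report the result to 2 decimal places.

0.86

The sequences differ at 23 of 45 sites, so p = 23/45 ≈ 0.511111.
d = −(3/4) ln(1 − 4p/3) = −0.75 ln(1 − 0.681481) = −0.75 ln(0.318519)
  = −0.75 × (-1.144073) = 0.858055 substitutions/site.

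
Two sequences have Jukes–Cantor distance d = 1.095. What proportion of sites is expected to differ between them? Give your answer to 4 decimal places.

0.5758

p = (3/4)(1 − e^(−4d/3)) = 0.75 × (1 − e^(-1.46)) = 0.75 × (1 − 0.232236) = 0.575823.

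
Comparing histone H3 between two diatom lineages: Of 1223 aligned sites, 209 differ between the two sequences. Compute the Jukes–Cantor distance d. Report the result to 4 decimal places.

p = 209/1223 ≈ 0.170891.
d = −(3/4) ln(1 − 4p/3) = −0.75 ln(1 − 0.227855) = −0.75 ln(0.772145)
  = −0.75 × (-0.258583) = 0.193937 substitutions/site.

0.1939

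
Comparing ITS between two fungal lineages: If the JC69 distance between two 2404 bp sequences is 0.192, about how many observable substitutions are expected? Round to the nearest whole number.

407

Invert JC69: p = (3/4)(1 − e^(−4d/3)) = 0.75 × (1 − e^(-0.256)) = 0.75 × (1 − 0.774142) = 0.169394.
Expected differing sites = pL ≈ 0.169394 × 2404 = 407.223176 ≈ 407.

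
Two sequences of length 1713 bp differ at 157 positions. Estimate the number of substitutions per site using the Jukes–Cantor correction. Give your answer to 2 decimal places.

p = 157/1713 ≈ 0.091652.
d = −(3/4) ln(1 − 4p/3) = −0.75 ln(1 − 0.122203) = −0.75 ln(0.877797)
  = −0.75 × (-0.130340) = 0.097755 substitutions/site.

0.10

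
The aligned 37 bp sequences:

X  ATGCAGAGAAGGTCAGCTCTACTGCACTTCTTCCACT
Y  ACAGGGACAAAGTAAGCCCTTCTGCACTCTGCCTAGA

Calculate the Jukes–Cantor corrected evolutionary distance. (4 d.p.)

0.6445

The sequences differ at 16 of 37 sites, so p = 16/37 ≈ 0.432432.
d = −(3/4) ln(1 − 4p/3) = −0.75 ln(1 − 0.576576) = −0.75 ln(0.423424)
  = −0.75 × (-0.859381) = 0.644536 substitutions/site.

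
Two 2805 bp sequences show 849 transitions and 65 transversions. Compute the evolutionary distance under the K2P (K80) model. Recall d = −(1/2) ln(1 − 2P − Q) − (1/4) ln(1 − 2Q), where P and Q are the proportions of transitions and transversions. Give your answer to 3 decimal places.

0.507

P = 849/2805 ≈ 0.302674 and Q = 65/2805 ≈ 0.023173.
Under the Kimura two-parameter model, d = −½ ln(1 − 2P − Q) − ¼ ln(1 − 2Q).
1 − 2P − Q = 0.371479, giving −½ ln(0.371479) = 0.495131.
1 − 2Q = 0.953654, giving −¼ ln(0.953654) = 0.011864.
d = 0.495131 + 0.011864 = 0.506995.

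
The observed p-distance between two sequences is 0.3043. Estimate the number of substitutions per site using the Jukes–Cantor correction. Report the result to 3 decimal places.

0.390

d = −(3/4) ln(1 − 4p/3) = −0.75 ln(1 − 0.405733) = −0.75 ln(0.594267)
  = −0.75 × (-0.520427) = 0.390320 substitutions/site.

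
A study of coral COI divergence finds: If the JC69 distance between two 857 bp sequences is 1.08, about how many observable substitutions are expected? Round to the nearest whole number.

490

Invert JC69: p = (3/4)(1 − e^(−4d/3)) = 0.75 × (1 − e^(-1.44)) = 0.75 × (1 − 0.236928) = 0.572304.
Expected differing sites = pL ≈ 0.572304 × 857 = 490.464528 ≈ 490.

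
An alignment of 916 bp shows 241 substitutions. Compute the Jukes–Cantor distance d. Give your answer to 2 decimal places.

p = 241/916 ≈ 0.2631.
d = −(3/4) ln(1 − 4p/3) = −0.75 ln(1 − 0.3508) = −0.75 ln(0.6492)
  = −0.75 × (-0.432014) = 0.324011 substitutions/site.

0.32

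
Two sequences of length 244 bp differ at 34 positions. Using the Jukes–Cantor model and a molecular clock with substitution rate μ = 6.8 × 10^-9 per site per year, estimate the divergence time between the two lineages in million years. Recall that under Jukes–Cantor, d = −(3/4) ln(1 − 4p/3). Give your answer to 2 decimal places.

p = 34/244 ≈ 0.139344.
d = −(3/4) ln(1 − 4p/3) = −0.75 ln(1 − 0.185792) = −0.75 ln(0.814208)
  = −0.75 × (-0.205539) = 0.154154 substitutions/site.
Under a molecular clock d = 2μt, so t = d/(2μ) = 0.154154 / (2 × 6.8 × 10^-9) = 11.33 million years.

11.33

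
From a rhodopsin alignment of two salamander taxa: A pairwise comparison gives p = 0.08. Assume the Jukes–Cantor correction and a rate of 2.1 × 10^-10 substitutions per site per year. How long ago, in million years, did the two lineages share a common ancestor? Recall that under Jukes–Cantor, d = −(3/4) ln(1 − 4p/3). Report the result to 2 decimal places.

d = −(3/4) ln(1 − 4p/3) = −0.75 ln(1 − 0.106667) = −0.75 ln(0.893333)
  = −0.75 × (-0.112796) = 0.084597 substitutions/site.
Under a molecular clock d = 2μt, so t = d/(2μ) = 0.084597 / (2 × 2.1 × 10^-10) = 201.42 million years.

201.42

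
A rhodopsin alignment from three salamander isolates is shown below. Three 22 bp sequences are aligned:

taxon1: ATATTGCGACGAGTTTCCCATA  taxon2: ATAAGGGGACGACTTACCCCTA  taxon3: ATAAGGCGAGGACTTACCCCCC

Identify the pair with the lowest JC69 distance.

taxon2 and taxon3

taxon1–taxon2: 6/22 differ, p = 0.273, d = 0.339.
taxon1–taxon3: 8/22 differ, p = 0.364, d = 0.497.
taxon2–taxon3: 4/22 differ, p = 0.182, d = 0.208.
The smallest distance is between taxon2 and taxon3.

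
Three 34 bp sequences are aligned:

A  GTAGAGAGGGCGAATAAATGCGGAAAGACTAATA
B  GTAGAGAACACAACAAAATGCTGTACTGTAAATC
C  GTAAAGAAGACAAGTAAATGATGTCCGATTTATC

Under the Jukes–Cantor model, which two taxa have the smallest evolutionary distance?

A–B: 14/34 differ, p = 0.412, d = 0.597.
A–C: 13/34 differ, p = 0.382, d = 0.535.
B–C: 10/34 differ, p = 0.294, d = 0.373.
The smallest distance is between B and C.

B and C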